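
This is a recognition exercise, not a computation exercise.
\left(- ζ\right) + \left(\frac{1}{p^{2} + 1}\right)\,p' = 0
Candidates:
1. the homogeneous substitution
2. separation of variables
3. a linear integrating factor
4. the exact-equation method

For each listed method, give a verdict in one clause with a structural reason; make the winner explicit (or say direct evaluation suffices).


Best approach: separation of variables — solved for the derivative, the right side factors as ζ times p^{2} + 1 — all ζ-dependence separates from all p-dependence.
- the homogeneous substitution: the slope changes under joint rescaling, failing the degree-zero test.
- separation of variables: a fit — the right tool for this form.
- a linear integrating factor — a nonlinear term in the unknown puts this outside the integrating-factor template.
- the exact-equation method — the cross-partial test holds only vacuously — each coefficient lives in its own variable, so the exactness machinery reads no structure the split form does not already show.


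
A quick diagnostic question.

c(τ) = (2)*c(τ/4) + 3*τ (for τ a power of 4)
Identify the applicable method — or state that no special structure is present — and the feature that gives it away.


Best approach: the master substitution — treat m = log base 4 of τ as the new clock: one recursion step advances m by one while τ scales by 4.


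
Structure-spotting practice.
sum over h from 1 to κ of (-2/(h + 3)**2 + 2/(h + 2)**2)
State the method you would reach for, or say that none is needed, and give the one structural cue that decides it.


Technique: telescoping — the summand is 2/(h + 2)**2 minus the same expression shifted by one, so consecutive terms cancel in pairs.


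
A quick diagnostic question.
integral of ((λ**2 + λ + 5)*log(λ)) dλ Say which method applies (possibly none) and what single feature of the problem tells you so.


Diagnosis: integration by parts — choose u = log(λ): one derivative turns the logarithm algebraic, and the remaining factor λ**2 + λ + 5 integrates term by term under the power rule.


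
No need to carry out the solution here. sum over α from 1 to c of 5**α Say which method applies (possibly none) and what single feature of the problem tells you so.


Diagnosis: the geometric series formula — consecutive terms stand in a fixed index-free ratio — the geometric sum formula closes it.


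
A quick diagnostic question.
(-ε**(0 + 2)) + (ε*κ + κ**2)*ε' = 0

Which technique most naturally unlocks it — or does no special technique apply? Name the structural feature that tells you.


Verdict: the homogeneous substitution — the slope is degree-zero homogeneous: the ratio substitution v = ε/κ collapses it. With the right rearrangement (exchanging the roles of the variables where needed), this also fits a Bernoulli template; the homogeneous substitution reads the structure directly.


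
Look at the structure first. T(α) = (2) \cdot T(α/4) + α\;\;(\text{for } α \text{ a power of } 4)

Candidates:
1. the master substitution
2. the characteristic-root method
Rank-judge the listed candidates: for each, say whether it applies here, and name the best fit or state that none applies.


Verdict: the master substitution — the argument contracts 4-fold per step: reindex α exponentially and solve the linear recurrence in the new index.
- the master substitution — applies; the problem has the shape this method handles.
- the characteristic-root method: a divided-index call is not the fixed-shift linear shape that characteristic roots solve.


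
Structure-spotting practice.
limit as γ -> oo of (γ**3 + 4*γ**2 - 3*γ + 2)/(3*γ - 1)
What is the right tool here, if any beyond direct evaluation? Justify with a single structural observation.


Technique: dominant-term comparison — growth-rate triage: the leading powers of γ decide the limit, everything else is noise. l'Hôpital's at-infinity variant applies to the expression viewed as a single quotient; the leading-term comparison is the direct route.


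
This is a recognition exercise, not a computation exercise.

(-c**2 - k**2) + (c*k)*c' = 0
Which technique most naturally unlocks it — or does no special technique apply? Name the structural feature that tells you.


Best approach: the homogeneous substitution — scaling k and c together leaves the slope fixed — it depends only on c/k, so substitute the ratio. A Bernoulli substitution is a fair alternative on this equation directly; the homogeneous reading takes it as given.


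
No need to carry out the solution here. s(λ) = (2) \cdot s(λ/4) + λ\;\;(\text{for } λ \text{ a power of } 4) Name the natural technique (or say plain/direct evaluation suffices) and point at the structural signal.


Verdict: the master substitution — the argument shrinks by the factor 4, so measure the index on a logarithmic scale and the recursion becomes a shift.


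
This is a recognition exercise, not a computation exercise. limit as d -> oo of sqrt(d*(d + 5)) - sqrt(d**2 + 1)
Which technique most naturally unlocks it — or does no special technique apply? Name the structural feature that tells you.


Technique: conjugate multiplication — this difference gives up after one conjugate multiplication — the radical structure cancels against its conjugate.


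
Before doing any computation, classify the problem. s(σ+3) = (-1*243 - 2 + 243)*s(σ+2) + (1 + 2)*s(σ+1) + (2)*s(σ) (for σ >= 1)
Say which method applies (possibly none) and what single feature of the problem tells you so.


Verdict: the characteristic-root method — every coefficient is a fixed number and the forcing is zero — substitute r^σ and read off the root equation.


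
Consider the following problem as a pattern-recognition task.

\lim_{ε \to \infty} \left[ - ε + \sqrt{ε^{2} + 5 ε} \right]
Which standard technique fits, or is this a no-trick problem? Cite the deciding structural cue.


Verdict: conjugate multiplication — infinity minus infinity with a radical in play — multiply by the conjugate so the divergences of \sqrt{ε^{2} + 5 ε} and ε annihilate.


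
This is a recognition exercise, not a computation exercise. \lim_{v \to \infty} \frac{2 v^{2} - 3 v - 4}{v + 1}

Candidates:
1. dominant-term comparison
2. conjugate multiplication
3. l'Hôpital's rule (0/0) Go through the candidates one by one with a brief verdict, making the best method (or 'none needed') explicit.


Diagnosis: dominant-term comparison — at large v only the top-degree terms survive; compare the leading terms and the limit falls out.
- dominant-term comparison: applies; the problem has the shape this method handles.
- conjugate multiplication: the conjugate move applies to radical differences, which this is not.
- l'Hôpital's rule (0/0) — no 0/0 form appears: written as one quotient, top and bottom both grow without bound, and the ratio is decided by their leading terms.


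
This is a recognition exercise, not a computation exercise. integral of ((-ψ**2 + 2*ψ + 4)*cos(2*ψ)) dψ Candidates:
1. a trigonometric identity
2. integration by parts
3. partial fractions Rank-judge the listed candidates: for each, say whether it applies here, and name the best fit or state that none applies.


Technique: integration by parts — -ψ**2 + 2*ψ + 4 dies after finitely many derivatives while cos(2*ψ) cycles under integration — the tabular/parts setup.
- a trigonometric identity: no identity rewrites this into an easier trigonometric form.
- integration by parts: yes — fits the structure here.
- partial fractions: there is no rational-function structure to decompose.


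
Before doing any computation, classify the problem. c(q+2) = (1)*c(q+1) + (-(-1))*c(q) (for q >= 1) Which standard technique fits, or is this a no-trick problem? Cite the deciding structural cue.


Best approach: the characteristic-root method — constant coefficients and linearity mean the ansatz r^q reduces it to solving the characteristic polynomial.


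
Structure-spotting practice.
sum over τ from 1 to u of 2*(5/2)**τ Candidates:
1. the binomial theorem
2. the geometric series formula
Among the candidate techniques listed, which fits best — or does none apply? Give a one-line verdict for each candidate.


Technique: the geometric series formula — each summand is the previous one scaled by 5/2; that constant multiplier is itself the geometric structure.
- the binomial theorem — the terms lack the binomial-coefficient-weighted complementary-power pattern of an expansion.
- the geometric series formula — yes, a natural case for it.


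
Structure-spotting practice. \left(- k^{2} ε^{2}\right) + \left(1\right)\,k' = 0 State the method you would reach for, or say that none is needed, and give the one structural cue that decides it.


Method: separation of variables — the slope splits multiplicatively: ε^{2} carrying all ε-dependence times k^{2} carrying all k-dependence — separate and integrate.


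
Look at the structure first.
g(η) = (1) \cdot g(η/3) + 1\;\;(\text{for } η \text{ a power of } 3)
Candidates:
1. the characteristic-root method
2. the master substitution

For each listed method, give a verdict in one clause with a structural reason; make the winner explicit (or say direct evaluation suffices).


Technique: the master substitution — the argument shrinks by the factor 3, so measure the index on a logarithmic scale and the recursion becomes a shift.
- the characteristic-root method — a divided-index call is not the fixed-shift linear shape that characteristic roots solve.
- the master substitution — yes, a natural case for it.


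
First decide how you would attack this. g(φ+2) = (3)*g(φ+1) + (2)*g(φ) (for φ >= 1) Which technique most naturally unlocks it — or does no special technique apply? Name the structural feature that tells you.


Method: the characteristic-root method — fixed numeric weights on consecutive terms and no forcing term added: the root method in its home territory.


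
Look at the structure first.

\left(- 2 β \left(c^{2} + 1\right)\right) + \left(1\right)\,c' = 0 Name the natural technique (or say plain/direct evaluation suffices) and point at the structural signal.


Best approach: separation of variables — all dependence on the two variables factors apart, the defining separable shape.


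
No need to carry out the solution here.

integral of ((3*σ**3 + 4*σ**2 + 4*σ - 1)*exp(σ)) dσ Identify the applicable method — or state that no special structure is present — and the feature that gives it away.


Best approach: integration by parts — a polynomial 3*σ**3 + 4*σ**2 + 4*σ - 1 against the kernel exp(σ) is the signature bounded-ladder case for integration by parts.


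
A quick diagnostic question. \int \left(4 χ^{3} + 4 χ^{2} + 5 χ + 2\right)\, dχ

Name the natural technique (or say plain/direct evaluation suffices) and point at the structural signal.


Diagnosis: no special technique — nothing composite, nothing rational, nothing trigonometric — each constant-multiple power of χ integrates by the power rule alone.


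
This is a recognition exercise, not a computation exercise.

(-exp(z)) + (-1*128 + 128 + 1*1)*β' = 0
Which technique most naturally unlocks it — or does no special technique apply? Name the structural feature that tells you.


Verdict: no special technique — solved for the derivative, no β appears — this is antidifferentiation in z wearing ODE clothing.


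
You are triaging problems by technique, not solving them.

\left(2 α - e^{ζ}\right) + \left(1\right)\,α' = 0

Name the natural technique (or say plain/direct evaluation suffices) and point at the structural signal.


Method: a linear integrating factor — first power of α, nonzero forcing: the integrating-factor recipe applies verbatim with p = 2.


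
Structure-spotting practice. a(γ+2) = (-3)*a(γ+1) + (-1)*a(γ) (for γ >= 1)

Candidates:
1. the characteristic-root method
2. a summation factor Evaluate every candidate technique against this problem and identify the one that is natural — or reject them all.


Technique: the characteristic-root method — try a geometric ansatz r^γ: constant coefficients turn the recurrence into one polynomial equation in r.
- the characteristic-root method — applicable, and directly so.
- a summation factor — a summation factor telescopes one-step recursions; this one carries higher-order memory.


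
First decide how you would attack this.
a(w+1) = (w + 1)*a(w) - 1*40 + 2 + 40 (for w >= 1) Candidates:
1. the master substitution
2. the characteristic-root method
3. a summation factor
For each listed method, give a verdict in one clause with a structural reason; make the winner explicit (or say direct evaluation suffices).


Method: a summation factor — the coefficient w + 1 drifts with the index, so no fixed root exists; normalizing by the cumulative product telescopes it.
- the master substitution: this is shift-type recursion, outside the divide-and-conquer template.
- the characteristic-root method — an index-dependent weight blocks the pure exponential ansatz.
- a summation factor: yes — fits the structure here.


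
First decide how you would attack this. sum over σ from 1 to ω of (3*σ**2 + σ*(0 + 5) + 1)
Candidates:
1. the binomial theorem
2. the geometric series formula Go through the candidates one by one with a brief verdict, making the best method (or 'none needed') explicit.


Diagnosis: no special technique — no ratio, no shift structure, no binomial pattern: sum the constant-multiple powers of σ with known formulas.
- the binomial theorem: the terms do not reassemble into a binomial power.
- the geometric series formula — no single multiplier carries one term to the next throughout the sum.


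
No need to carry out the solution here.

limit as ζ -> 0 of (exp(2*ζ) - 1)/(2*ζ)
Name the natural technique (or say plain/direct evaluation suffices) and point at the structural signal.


Diagnosis: l'Hôpital's rule (0/0) — the 0/0 form at 0 is the signature situation for l'Hôpital's rule. A local series expansion at the point resolves it as well; the rule is the packaged version of that step.


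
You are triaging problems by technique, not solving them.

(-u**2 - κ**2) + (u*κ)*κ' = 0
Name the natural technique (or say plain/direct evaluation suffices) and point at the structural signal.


Method: the homogeneous substitution — scaling u and κ together leaves the slope fixed — it depends only on κ/u, so substitute the ratio. A Bernoulli rewrite works here as the equation stands — the homogeneous substitution is the more immediate reading.


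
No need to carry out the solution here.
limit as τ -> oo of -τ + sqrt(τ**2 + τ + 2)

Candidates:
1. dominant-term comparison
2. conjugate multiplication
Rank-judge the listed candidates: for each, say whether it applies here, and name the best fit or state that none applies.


Best approach: conjugate multiplication — neither sqrt(τ**2 + τ + 2) nor τ converges alone, so rewrite their difference as a conjugate-rationalized quotient first.
- dominant-term comparison: no dominant power emerges to decide the limit by degree comparison.
- conjugate multiplication — yes, a natural case for it.


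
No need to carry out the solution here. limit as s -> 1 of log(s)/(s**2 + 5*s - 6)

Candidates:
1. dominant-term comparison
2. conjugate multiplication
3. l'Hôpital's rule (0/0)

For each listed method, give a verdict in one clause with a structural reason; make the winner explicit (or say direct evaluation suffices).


Method: l'Hôpital's rule (0/0) — plug in 1: top and bottom both hit zero, so differentiate each and retry. The standard small-argument limits would also carry it; the rule is the systematic route.
- dominant-term comparison: this limit is not decided by comparing polynomial growth at infinity.
- conjugate multiplication — no divergent radical difference is present for a conjugate pair to cancel.
- l'Hôpital's rule (0/0): yes — fits the structure here.


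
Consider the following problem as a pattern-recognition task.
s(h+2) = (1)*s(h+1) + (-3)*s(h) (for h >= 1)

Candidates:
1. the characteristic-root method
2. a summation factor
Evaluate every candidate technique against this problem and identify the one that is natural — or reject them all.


Technique: the characteristic-root method — every coefficient is a fixed number and the forcing is zero — substitute r^h and read off the root equation.
- the characteristic-root method: yes, a natural case for it.
- a summation factor — the recurrence reaches back more than one step, outside the first-order family a summation factor normalizes.


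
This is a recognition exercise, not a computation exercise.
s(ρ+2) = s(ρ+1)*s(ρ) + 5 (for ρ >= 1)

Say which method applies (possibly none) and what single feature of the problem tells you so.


Best approach: no special technique — nonlinear feedback in the recursion rules out every root- or factor-based technique.


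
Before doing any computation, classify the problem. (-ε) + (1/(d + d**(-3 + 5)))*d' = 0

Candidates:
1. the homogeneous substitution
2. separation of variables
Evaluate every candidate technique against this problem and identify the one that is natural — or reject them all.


Technique: separation of variables — solved for the derivative, the right side factors as ε times (d + d**(-3 + 5)) — all ε-dependence separates from all d-dependence. This doubles as a Bernoulli equation in the unknown as written; dividing and integrating works on it directly.
- the homogeneous substitution — rescaling both variables together changes the slope, so no ratio substitution collapses it.
- separation of variables: yes, a natural case for it.


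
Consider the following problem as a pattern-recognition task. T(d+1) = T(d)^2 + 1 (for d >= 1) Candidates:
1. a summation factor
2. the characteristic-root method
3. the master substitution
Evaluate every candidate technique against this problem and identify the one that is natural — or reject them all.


Technique: no special technique — no ansatz, no master substitution, no summation factor survives the nonlinearity here.
- a summation factor: no summation factor applies — the rule is not linear in the sequence values.
- the characteristic-root method: nonlinearity rules out exponential-mode superposition from the start.
- the master substitution: the recursion shifts the index rather than dividing it.


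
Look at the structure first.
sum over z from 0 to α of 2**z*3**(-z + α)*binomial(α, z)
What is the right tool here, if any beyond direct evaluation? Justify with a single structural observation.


Diagnosis: the binomial theorem — the summand is term z of a binomial expansion in 2 and 3; the whole sum is a single power.


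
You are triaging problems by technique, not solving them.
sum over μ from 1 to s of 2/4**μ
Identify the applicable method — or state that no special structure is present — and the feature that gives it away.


Method: the geometric series formula — consecutive terms stand in a fixed index-free ratio — the geometric sum formula closes it.


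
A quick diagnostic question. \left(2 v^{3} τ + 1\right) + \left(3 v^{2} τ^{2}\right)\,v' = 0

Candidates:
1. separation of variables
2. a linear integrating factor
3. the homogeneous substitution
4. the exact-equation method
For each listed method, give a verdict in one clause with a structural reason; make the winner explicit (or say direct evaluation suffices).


Verdict: the exact-equation method — the mixed-partials test passes for 2 v^{3} τ + 1 and 3 v^{2} τ^{2}, so a potential function exists as presented.
- separation of variables: the two dependences do not factor apart.
- a linear integrating factor: the unknown enters nonlinearly (through a power, a denominator, or a transcendental function), which the linear integrating-factor recipe cannot absorb as-is — any repair would come from a preliminary substitution, not the factor.
- the homogeneous substitution: the ratio substitution does not collapse this equation.
- the exact-equation method: applicable, and directly so.


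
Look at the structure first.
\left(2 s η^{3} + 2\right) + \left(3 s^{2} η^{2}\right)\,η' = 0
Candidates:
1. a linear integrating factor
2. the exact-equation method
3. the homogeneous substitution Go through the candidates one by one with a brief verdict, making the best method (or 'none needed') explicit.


Technique: the exact-equation method — this form is already the differential of something: the matching mixed partials of 2 s η^{3} + 2 and 3 s^{2} η^{2} prove it.
- a linear integrating factor: a nonlinear term in the unknown puts this outside the integrating-factor template.
- the exact-equation method: a fit — the right tool for this form.
- the homogeneous substitution — the ratio substitution does not collapse this equation.


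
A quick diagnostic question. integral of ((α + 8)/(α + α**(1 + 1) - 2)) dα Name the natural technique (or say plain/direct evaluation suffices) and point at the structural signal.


Diagnosis: partial fractions — the denominator (α + α**(1 + 1) - 2) factors, so the quotient decomposes into elementary partial fractions term by term.


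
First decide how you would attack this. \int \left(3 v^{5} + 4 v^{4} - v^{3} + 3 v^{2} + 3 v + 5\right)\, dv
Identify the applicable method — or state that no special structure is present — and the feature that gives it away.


Best approach: no special technique — nothing composite, nothing rational, nothing trigonometric — each constant-multiple power of v integrates by the power rule alone.


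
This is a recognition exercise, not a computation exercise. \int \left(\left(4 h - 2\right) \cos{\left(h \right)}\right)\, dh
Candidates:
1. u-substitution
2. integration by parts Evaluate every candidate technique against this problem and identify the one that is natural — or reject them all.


Diagnosis: integration by parts — 4 h - 2 dies after finitely many derivatives while \cos{\left(h \right)} cycles under integration — the tabular/parts setup.
- u-substitution: no subexpression of the integrand pairs with its own derivative as a factor — individual terms may offer their own substitutions, but any change of variable covering the whole integral would have to be constructed from outside the expression.
- integration by parts — applicable, and directly so.


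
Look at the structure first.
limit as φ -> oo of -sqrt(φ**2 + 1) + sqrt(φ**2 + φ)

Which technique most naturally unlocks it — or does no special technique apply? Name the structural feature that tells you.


Method: conjugate multiplication — this difference gives up after one conjugate multiplication — the radical structure cancels against its conjugate.


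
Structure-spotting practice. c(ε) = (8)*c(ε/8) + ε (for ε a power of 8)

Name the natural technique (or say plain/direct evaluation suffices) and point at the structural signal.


Technique: the master substitution — the argument shrinks by the factor 8, so measure the index on a logarithmic scale and the recursion becomes a shift.


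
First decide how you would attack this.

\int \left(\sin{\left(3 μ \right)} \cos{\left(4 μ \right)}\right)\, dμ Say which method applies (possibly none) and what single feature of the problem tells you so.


Method: a trigonometric identity — the product \sin{\left(3 μ \right)} \cos{\left(4 μ \right)} converts to a sum of single-frequency sinusoids via the product-to-sum identity.


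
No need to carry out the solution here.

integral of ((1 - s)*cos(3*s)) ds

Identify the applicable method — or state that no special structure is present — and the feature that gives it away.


Verdict: integration by parts — differentiate 1 - s, integrate cos(3*s): each pass lowers the polynomial degree, so parts terminates.


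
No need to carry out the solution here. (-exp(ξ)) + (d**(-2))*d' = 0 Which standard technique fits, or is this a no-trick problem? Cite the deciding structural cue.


Technique: separation of variables — all dependence on the two variables factors apart, the defining separable shape. The cross-partial test also passes here (vacuously, each side single-variable); the potential-function route would work, separation is simply more immediate.


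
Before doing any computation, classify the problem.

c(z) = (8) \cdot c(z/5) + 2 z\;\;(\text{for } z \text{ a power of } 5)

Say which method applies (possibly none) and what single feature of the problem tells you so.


Technique: the master substitution — the argument shrinks by the factor 5, so measure the index on a logarithmic scale and the recursion becomes a shift.


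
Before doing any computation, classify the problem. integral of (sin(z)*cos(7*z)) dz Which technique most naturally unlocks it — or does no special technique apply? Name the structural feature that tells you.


Best approach: a trigonometric identity — sin(z)*cos(7*z) is a beat pattern — rewrite the product as a sum of single-frequency waves before integrating.


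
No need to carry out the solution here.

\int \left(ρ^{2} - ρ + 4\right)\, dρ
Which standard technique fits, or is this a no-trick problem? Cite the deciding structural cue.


Best approach: no special technique — the integrand is a sum of constant multiples of powers of ρ — integrate term by term.


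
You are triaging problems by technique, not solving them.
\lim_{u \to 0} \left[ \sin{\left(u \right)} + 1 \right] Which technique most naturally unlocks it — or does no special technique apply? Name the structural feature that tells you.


Verdict: no special technique — the function is continuous at 0; evaluation is itself the limit, no machinery required.


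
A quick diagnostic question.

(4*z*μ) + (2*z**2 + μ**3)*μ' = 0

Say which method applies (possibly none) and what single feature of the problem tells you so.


Method: the exact-equation method — because the two cross partials coincide, the form is conservative as written — recover its potential in (z, μ).


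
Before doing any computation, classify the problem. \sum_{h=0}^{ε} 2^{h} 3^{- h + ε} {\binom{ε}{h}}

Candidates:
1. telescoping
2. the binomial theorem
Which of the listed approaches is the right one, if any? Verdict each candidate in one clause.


Technique: the binomial theorem — the binomial coefficients weight matched powers of 2 and 3, which is exactly the expansion of a binomial power.
- telescoping: in the displayed form, no term reappears at a neighboring index to cancel against.
- the binomial theorem: yes — fits the structure here.


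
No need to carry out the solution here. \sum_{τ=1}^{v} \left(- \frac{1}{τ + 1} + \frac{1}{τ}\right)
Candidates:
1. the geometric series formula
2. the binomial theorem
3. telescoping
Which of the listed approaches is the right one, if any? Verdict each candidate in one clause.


Technique: telescoping — spot the paired structure — each term adds \frac{1}{τ} and subtracts its successor value, which the next term restores: the definition of a telescoping chain.
- the geometric series formula: the ratio of consecutive terms depends on the index.
- the binomial theorem — the summand does not match any term pattern of an expanded binomial power.
- telescoping — yes — fits the structure here.


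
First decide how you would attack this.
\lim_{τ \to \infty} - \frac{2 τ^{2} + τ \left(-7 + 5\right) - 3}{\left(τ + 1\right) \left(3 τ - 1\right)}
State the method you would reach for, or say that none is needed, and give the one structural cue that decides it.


Technique: dominant-term comparison — divide by the highest power of τ present: lower-order terms vanish and the dominant ratio remains. As a single quotient, the ∞/∞ shape would yield to repeated differentiation as well — the growth comparison gets there in one look.


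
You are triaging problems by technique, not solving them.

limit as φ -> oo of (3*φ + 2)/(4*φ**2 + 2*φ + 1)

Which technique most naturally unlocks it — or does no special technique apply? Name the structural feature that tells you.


Best approach: dominant-term comparison — divide by the highest power of φ present: lower-order terms vanish and the dominant ratio remains. Viewed as a single quotient this is an ∞/∞ form — an at-infinity application of l'Hôpital's rule would also resolve it; comparing leading growth reads the answer without differentiating.


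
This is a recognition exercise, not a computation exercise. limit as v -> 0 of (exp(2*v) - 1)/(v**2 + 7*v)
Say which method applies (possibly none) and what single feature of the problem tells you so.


Technique: l'Hôpital's rule (0/0) — plug in 0: top and bottom both hit zero, so differentiate each and retry. Known elementary limits would finish this too — the rule just bypasses the case analysis.


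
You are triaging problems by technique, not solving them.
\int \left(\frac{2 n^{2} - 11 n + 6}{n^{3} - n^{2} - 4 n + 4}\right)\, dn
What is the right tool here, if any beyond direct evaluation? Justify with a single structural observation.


Verdict: partial fractions — a proper rational integrand whose denominator splits into simpler factors — decompose into partial fractions first.


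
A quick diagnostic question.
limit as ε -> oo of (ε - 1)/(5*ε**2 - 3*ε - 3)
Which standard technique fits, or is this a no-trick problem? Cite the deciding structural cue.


Method: dominant-term comparison — divide through by the highest power of ε; every lower-order term dies and the dominant terms decide the limit. As a single quotient, the ∞/∞ shape would yield to repeated differentiation as well — the growth comparison gets there in one look.


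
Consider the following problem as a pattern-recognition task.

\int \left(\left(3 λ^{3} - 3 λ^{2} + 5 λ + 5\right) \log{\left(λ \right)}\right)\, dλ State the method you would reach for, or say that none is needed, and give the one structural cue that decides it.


Technique: integration by parts — the presence of \log{\left(λ \right)} against a polynomial factor is the standard differentiate-the-log setup.


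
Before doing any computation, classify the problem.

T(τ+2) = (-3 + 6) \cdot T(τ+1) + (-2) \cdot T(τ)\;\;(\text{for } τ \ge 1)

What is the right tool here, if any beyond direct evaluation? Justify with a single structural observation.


Method: the characteristic-root method — fixed numeric weights on consecutive terms and no forcing term added: the root method in its home territory.


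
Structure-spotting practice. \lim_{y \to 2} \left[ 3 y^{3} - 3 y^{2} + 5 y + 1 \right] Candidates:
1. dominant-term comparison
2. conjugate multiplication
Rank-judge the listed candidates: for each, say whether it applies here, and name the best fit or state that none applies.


Method: no special technique — no denominator vanishes and nothing blows up at 2: direct substitution is the whole computation.
- dominant-term comparison — no dominant power emerges to decide the limit by degree comparison.
- conjugate multiplication — there is no infinity-minus-infinity radical difference to rationalize.


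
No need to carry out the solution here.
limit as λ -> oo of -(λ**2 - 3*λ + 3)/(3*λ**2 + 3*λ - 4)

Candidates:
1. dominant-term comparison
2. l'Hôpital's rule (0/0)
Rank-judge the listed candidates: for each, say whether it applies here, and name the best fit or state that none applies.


Verdict: dominant-term comparison — as λ grows, only the highest-degree terms matter — compare leading terms and read the limit off.
- dominant-term comparison — a fit — the right tool for this form.
- l'Hôpital's rule (0/0) — no 0/0 form appears: written as one quotient, top and bottom both grow without bound, and the ratio is decided by their leading terms.


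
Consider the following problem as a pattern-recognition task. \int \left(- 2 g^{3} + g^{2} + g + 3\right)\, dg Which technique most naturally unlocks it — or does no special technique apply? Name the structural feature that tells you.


Diagnosis: no special technique — the integrand is a sum of constant multiples of powers of g — integrate term by term.


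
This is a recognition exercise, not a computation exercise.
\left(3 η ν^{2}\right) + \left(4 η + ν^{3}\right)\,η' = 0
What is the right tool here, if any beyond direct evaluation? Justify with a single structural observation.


Verdict: the exact-equation method — take the mixed partials of 3 η ν^{2} and 4 η + ν^{3}: they are equal, which certifies an exact differential.


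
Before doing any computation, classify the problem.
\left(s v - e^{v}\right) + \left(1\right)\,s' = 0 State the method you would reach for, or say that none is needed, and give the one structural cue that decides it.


Technique: a linear integrating factor — the equation is linear in s with coefficient v; multiplying by the integrating factor exp(∫v) makes the left side a perfect derivative.


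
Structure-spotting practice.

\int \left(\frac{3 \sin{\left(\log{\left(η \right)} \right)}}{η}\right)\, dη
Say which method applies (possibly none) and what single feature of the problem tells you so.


Technique: u-substitution — collected, the integrand has one factor that is, up to a constant, the derivative of an inner expression the rest depends on — substitute for that inner expression.


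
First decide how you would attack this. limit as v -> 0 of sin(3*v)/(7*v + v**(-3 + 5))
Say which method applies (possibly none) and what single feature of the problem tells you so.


Technique: l'Hôpital's rule (0/0) — the 0/0 form at 0 is the signature situation for l'Hôpital's rule. Known elementary limits would finish this too — the rule just bypasses the case analysis.


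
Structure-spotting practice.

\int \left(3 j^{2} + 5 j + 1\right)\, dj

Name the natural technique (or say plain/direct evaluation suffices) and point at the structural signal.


Verdict: no special technique — a term-by-term power-rule job in j; no substitution or rearrangement earns its keep here.


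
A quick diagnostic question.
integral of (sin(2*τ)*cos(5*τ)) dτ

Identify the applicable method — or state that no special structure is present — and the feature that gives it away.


Diagnosis: a trigonometric identity — sin(2*τ)*cos(5*τ) is a beat pattern — rewrite the product as a sum of single-frequency waves before integrating.


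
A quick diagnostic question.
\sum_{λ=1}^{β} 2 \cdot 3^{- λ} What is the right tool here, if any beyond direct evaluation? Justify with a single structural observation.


Best approach: the geometric series formula — consecutive terms stand in a fixed index-free ratio — the geometric sum formula closes it.


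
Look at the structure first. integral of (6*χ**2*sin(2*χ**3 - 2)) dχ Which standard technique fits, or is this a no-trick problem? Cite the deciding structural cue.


Method: u-substitution — the only nontrivial dependence routes through 2*χ**3 - 2, whose derivative supplies the leftover factor up to a constant multiple — u = 2*χ**3 - 2 flattens it.


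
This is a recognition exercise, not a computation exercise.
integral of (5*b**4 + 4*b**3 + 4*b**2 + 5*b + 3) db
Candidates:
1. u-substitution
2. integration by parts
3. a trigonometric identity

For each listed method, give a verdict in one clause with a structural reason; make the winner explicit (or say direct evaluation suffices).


Best approach: no special technique — a term-by-term power-rule job in b; no substitution or rearrangement earns its keep here.
- u-substitution: no substitution does more than relabel what direct integration already handles.
- integration by parts: parts would only shuffle a directly integrable integrand.
- a trigonometric identity: no sine or cosine appears, so there is nothing for a trigonometric identity to act on.


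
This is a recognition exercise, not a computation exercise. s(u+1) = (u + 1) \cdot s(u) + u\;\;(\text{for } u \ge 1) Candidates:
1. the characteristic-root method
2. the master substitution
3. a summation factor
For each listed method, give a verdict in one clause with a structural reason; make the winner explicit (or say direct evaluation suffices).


Verdict: a summation factor — rescale the sequence by the product of the weights u + 1 so far — the recurrence collapses to a plain running sum.
- the characteristic-root method: an index-dependent weight blocks the pure exponential ansatz.
- the master substitution — there is no divide-the-index recursive argument.
- a summation factor — applicable, and directly so.


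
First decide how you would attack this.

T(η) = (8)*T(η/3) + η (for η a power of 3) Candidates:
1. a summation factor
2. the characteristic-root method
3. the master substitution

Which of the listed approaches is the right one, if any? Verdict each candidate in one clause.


Technique: the master substitution — the argument contracts 3-fold per step: reindex η exponentially and solve the linear recurrence in the new index.
- a summation factor — the recursion divides its index rather than shifting it — there is no previous-term chain for a summation factor to telescope.
- the characteristic-root method: a divided-index call is not the fixed-shift linear shape that characteristic roots solve.
- the master substitution: a fit — the right tool for this form.


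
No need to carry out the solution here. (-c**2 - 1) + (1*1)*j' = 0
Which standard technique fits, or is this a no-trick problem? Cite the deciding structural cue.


Verdict: no special technique — solved for the derivative, j never appears on the right — this is a direct integration in c, not a differential-equations problem at heart.


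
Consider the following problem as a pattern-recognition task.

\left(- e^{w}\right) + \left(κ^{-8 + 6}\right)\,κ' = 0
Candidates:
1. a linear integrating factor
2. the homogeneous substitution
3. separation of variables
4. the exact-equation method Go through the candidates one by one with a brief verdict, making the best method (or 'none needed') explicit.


Technique: separation of variables — all dependence on the two variables factors apart, the defining separable shape.
- a linear integrating factor: the unknown enters nonlinearly (through a power, a denominator, or a transcendental function), which the linear integrating-factor recipe cannot absorb as-is — any repair would come from a preliminary substitution, not the factor.
- the homogeneous substitution — the ratio substitution does not collapse this equation.
- separation of variables — applies; the problem has the shape this method handles.
- the exact-equation method — the cross-partial test holds only vacuously — each coefficient lives in its own variable, so the exactness machinery reads no structure the split form does not already show.


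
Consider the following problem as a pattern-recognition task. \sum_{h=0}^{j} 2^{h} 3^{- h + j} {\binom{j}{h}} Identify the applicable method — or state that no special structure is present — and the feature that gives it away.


Best approach: the binomial theorem — {\binom{j}{h}} weighting matched powers of 2 and 3 is the expanded form of (2 + 3)^j — fold it back up.


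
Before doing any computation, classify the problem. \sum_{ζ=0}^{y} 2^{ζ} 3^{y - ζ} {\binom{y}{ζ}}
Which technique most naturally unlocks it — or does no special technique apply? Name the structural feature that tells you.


Diagnosis: the binomial theorem — binomial coefficients against complementary powers of 2 and 3: recognize the binomial expansion and resum.


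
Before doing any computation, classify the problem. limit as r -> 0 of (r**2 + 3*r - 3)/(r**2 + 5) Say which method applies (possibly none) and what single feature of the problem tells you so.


Technique: no special technique — no denominator vanishes and nothing blows up at 0: direct substitution is the whole computation.
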